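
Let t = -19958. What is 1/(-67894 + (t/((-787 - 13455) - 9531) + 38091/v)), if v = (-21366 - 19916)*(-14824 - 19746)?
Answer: -33926893806020/2303404044724571617 ≈ -1.4729e-5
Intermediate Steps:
v = 1427118740 (v = -41282*(-34570) = 1427118740)
1/(-67894 + (t/((-787 - 13455) - 9531) + 38091/v)) = 1/(-67894 + (-19958/((-787 - 13455) - 9531) + 38091/1427118740)) = 1/(-67894 + (-19958/(-14242 - 9531) + 38091*(1/1427118740))) = 1/(-67894 + (-19958/(-23773) + 38091/1427118740)) = 1/(-67894 + (-19958*(-1/23773) + 38091/1427118740)) = 1/(-67894 + (19958/23773 + 38091/1427118740)) = 1/(-67894 + 28483341350263/33926893806020) = 1/(-2303404044724571617/33926893806020) = -33926893806020/2303404044724571617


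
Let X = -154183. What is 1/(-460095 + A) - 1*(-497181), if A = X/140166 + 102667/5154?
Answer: 13770513023191127223/27697182762920 ≈ 4.9718e+5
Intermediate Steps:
A = 1132980295/60201297 (A = -154183/140166 + 102667/5154 = 1132980295/60201297 ≈ 18.820)
1/(-460095 + A) - 1*(-497181) = 1/(-460095 + 1132980295/60201297) - 1*(-497181) = 1/(-27697182762920/60201297) + 497181 = -60201297/27697182762920 + 497181 = 13770513023191127223/27697182762920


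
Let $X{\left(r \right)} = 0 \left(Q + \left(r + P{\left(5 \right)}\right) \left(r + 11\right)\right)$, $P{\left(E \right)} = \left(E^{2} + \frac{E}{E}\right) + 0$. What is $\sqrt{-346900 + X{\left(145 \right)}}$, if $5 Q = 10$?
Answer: $10 i \sqrt{3469} \approx 588.98 i$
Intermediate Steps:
$Q = 2$ ($Q = \frac{1}{5} \cdot 10 = 2$)
$P{\left(E \right)} = 1 + E^{2}$ ($P{\left(E \right)} = \left(E^{2} + 1\right) + 0 = \left(1 + E^{2}\right) + 0 = 1 + E^{2}$)
$X{\left(r \right)} = 0$ ($X{\left(r \right)} = 0 \left(2 + \left(r + \left(1 + 5^{2}\right)\right) \left(r + 11\right)\right) = 0 \left(2 + \left(r + \left(1 + 25\right)\right) \left(11 + r\right)\right) = 0 \left(2 + \left(r + 26\right) \left(11 + r\right)\right) = 0 \left(2 + \left(26 + r\right) \left(11 + r\right)\right) = 0 \left(2 + \left(11 + r\right) \left(26 + r\right)\right) = 0$)
$\sqrt{-346900 + X{\left(145 \right)}} = \sqrt{-346900 + 0} = \sqrt{-346900} = 10 i \sqrt{3469}$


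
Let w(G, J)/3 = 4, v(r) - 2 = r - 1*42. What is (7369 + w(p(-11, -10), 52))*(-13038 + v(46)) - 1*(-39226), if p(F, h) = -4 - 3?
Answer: -96149966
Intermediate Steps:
p(F, h) = -7
v(r) = -40 + r (v(r) = 2 + (r - 1*42) = 2 + (r - 42) = 2 + (-42 + r) = -40 + r)
w(G, J) = 12 (w(G, J) = 3*4 = 12)
(7369 + w(p(-11, -10), 52))*(-13038 + v(46)) - 1*(-39226) = (7369 + 12)*(-13038 + (-40 + 46)) - 1*(-39226) = 7381*(-13038 + 6) + 39226 = 7381*(-13032) + 39226 = -96189192 + 39226 = -96149966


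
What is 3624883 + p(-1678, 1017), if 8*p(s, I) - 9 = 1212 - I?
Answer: 7249817/2 ≈ 3.6249e+6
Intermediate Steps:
p(s, I) = 1221/8 - I/8 (p(s, I) = 9/8 + (1212 - I)/8 = 9/8 + (303/2 - I/8) = 1221/8 - I/8)
3624883 + p(-1678, 1017) = 3624883 + (1221/8 - ⅛*1017) = 3624883 + (1221/8 - 1017/8) = 3624883 + 51/2 = 7249817/2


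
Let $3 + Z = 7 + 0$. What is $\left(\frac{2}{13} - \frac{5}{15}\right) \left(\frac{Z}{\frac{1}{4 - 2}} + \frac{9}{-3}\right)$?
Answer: $- \frac{35}{39} \approx -0.89744$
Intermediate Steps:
$Z = 4$ ($Z = -3 + \left(7 + 0\right) = -3 + 7 = 4$)
$\left(\frac{2}{13} - \frac{5}{15}\right) \left(\frac{Z}{\frac{1}{4 - 2}} + \frac{9}{-3}\right) = \left(\frac{2}{13} - \frac{5}{15}\right) \left(\frac{4}{\frac{1}{4 - 2}} + \frac{9}{-3}\right) = \left(2 \cdot \frac{1}{13} - \frac{1}{3}\right) \left(\frac{4}{\frac{1}{2}} + 9 \left(- \frac{1}{3}\right)\right) = \left(\frac{2}{13} - \frac{1}{3}\right) \left(4 \frac{1}{\frac{1}{2}} - 3\right) = - \frac{7 \left(4 \cdot 2 - 3\right)}{39} = - \frac{7 \left(8 - 3\right)}{39} = \left(- \frac{7}{39}\right) 5 = - \frac{35}{39}$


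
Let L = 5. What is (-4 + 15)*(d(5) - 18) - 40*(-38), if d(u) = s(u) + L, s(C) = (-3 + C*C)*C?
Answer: 2587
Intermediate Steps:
s(C) = C*(-3 + C²) (s(C) = (-3 + C²)*C = C*(-3 + C²))
d(u) = 5 + u*(-3 + u²) (d(u) = u*(-3 + u²) + 5 = 5 + u*(-3 + u²))
(-4 + 15)*(d(5) - 18) - 40*(-38) = (-4 + 15)*((5 + 5*(-3 + 5²)) - 18) - 40*(-38) = 11*((5 + 5*(-3 + 25)) - 18) + 1520 = 11*((5 + 5*22) - 18) + 1520 = 11*((5 + 110) - 18) + 1520 = 11*(115 - 18) + 1520 = 11*97 + 1520 = 1067 + 1520 = 2587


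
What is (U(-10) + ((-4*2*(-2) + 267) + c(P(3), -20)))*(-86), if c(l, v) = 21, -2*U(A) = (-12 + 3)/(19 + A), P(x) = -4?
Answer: -26187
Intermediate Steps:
U(A) = 9/(2*(19 + A)) (U(A) = -(-12 + 3)/(2*(19 + A)) = -(-9)/(2*(19 + A)) = 9/(2*(19 + A)))
(U(-10) + ((-4*2*(-2) + 267) + c(P(3), -20)))*(-86) = (9/(2*(19 - 10)) + ((-4*2*(-2) + 267) + 21))*(-86) = ((9/2)/9 + ((-8*(-2) + 267) + 21))*(-86) = ((9/2)*(⅑) + ((16 + 267) + 21))*(-86) = (½ + (283 + 21))*(-86) = (½ + 304)*(-86) = (609/2)*(-86) = -26187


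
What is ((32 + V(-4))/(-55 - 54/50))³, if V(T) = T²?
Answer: -216000000/344472101 ≈ -0.62705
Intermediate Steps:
((32 + V(-4))/(-55 - 54/50))³ = ((32 + (-4)²)/(-55 - 54/50))³ = ((32 + 16)/(-55 - 54*1/50))³ = (48/(-55 - 27/25))³ = (48/(-1402/25))³ = (48*(-25/1402))³ = (-600/701)³ = -216000000/344472101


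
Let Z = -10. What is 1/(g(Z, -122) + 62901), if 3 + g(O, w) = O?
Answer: 1/62888 ≈ 1.5901e-5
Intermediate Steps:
g(O, w) = -3 + O
1/(g(Z, -122) + 62901) = 1/((-3 - 10) + 62901) = 1/(-13 + 62901) = 1/62888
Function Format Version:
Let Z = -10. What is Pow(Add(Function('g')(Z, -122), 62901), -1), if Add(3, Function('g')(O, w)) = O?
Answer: Rational(1, 62888) ≈ 1.5901e-5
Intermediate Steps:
Function('g')(O, w) = Add(-3, O)
Pow(Add(Function('g')(Z, -122), 62901), -1) = Pow(Add(Add(-3, -10), 62901), -1) = Pow(Add(-13, 62901), -1) = Pow(62888, -1) = Rational(1, 62888)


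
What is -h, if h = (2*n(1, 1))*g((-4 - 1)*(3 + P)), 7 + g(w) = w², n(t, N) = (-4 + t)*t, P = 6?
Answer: 12108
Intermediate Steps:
n(t, N) = t*(-4 + t)
g(w) = -7 + w²
h = -12108 (h = (2*(1*(-4 + 1)))*(-7 + ((-4 - 1)*(3 + 6))²) = (2*(1*(-3)))*(-7 + (-5*9)²) = (2*(-3))*(-7 + (-45)²) = -6*(-7 + 2025) = -6*2018 = -12108)
-h = -1*(-12108) = 12108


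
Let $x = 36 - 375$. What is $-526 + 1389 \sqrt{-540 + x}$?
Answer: $-526 + 1389 i \sqrt{879} \approx -526.0 + 41181.0 i$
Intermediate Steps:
$x = -339$ ($x = 36 - 375 = -339$)
$-526 + 1389 \sqrt{-540 + x} = -526 + 1389 \sqrt{-540 - 339} = -526 + 1389 \sqrt{-879} = -526 + 1389 i \sqrt{879}$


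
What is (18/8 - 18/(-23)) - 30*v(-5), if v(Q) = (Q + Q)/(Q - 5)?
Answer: -2481/92 ≈ -26.967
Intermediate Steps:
v(Q) = 2*Q/(-5 + Q) (v(Q) = (2*Q)/(-5 + Q) = 2*Q/(-5 + Q))
(18/8 - 18/(-23)) - 30*v(-5) = (18/8 - 18/(-23)) - 60*(-5)/(-5 - 5) = (18*(⅛) - 18*(-1/23)) - 60*(-5)/(-10) = (9/4 + 18/23) - 60*(-5)*(-1)/10 = 279/92 - 30*1 = 279/92 - 30 = -2481/92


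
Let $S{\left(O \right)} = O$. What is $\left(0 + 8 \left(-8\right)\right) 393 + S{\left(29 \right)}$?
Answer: $-25123$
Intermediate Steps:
$\left(0 + 8 \left(-8\right)\right) 393 + S{\left(29 \right)} = \left(0 + 8 \left(-8\right)\right) 393 + 29 = \left(0 - 64\right) 393 + 29 = \left(-64\right) 393 + 29 = -25152 + 29 = -25123$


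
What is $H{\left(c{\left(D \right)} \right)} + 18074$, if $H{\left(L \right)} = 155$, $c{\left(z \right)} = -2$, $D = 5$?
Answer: $18229$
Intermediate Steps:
$H{\left(c{\left(D \right)} \right)} + 18074 = 155 + 18074 = 18229$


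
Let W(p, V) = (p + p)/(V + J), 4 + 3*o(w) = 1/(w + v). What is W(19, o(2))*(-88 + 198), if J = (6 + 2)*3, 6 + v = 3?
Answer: 12540/67 ≈ 187.16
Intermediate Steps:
v = -3 (v = -6 + 3 = -3)
o(w) = -4/3 + 1/(3*(-3 + w)) (o(w) = -4/3 + 1/(3*(w - 3)) = -4/3 + 1/(3*(-3 + w)))
J = 24 (J = 8*3 = 24)
W(p, V) = 2*p/(24 + V) (W(p, V) = (p + p)/(V + 24) = (2*p)/(24 + V) = 2*p/(24 + V))
W(19, o(2))*(-88 + 198) = (2*19/(24 + (13 - 4*2)/(3*(-3 + 2))))*(-88 + 198) = (2*19/(24 + (⅓)*(13 - 8)/(-1)))*110 = (2*19/(24 + (⅓)*(-1)*5))*110 = (2*19/(24 - 5/3))*110 = (2*19/(67/3))*110 = (2*19*(3/67))*110 = (114/67)*110 = 12540/67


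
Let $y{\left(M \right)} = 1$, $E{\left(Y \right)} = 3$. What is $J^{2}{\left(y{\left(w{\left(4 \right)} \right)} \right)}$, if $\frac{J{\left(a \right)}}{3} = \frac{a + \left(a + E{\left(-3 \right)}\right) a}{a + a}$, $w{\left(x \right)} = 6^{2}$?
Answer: $\frac{225}{4} \approx 56.25$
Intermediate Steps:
$w{\left(x \right)} = 36$
$J{\left(a \right)} = \frac{3 \left(a + a \left(3 + a\right)\right)}{2 a}$ ($J{\left(a \right)} = 3 \frac{a + \left(a + 3\right) a}{a + a} = 3 \frac{a + \left(3 + a\right) a}{2 a} = 3 \left(a + a \left(3 + a\right)\right) \frac{1}{2 a} = 3 \frac{a + a \left(3 + a\right)}{2 a} = \frac{3 \left(a + a \left(3 + a\right)\right)}{2 a}$)
$J^{2}{\left(y{\left(w{\left(4 \right)} \right)} \right)} = \left(6 + \frac{3}{2} \cdot 1\right)^{2} = \left(6 + \frac{3}{2}\right)^{2} = \left(\frac{15}{2}\right)^{2} = \frac{225}{4}$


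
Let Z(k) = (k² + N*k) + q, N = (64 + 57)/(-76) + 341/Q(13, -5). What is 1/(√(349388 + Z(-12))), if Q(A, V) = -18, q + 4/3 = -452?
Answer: √126106363/6637177 ≈ 0.0016919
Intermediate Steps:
q = -1360/3 (q = -4/3 - 452 = -1360/3 ≈ -453.33)
N = -14047/684 (N = (64 + 57)/(-76) + 341/(-18) = 121*(-1/76) + 341*(-1/18) = -121/76 - 341/18 = -14047/684 ≈ -20.537)
Z(k) = -1360/3 + k² - 14047*k/684 (Z(k) = (k² - 14047*k/684) - 1360/3 = -1360/3 + k² - 14047*k/684)
1/(√(349388 + Z(-12))) = 1/(√(349388 + (-1360/3 + (-12)² - 14047/684*(-12)))) = 1/(√(349388 + (-1360/3 + 144 + 14047/57))) = 1/(√(349388 - 1195/19)) = 1/(√(6637177/19)) = 1/(√126106363/19) = √126106363/6637177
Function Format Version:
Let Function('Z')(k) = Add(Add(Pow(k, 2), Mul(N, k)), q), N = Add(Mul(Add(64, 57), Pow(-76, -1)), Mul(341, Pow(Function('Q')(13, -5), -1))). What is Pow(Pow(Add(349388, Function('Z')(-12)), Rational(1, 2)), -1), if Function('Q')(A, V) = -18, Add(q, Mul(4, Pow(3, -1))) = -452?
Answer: Mul(Rational(1, 6637177), Pow(126106363, Rational(1, 2))) ≈ 0.0016919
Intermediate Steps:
q = Rational(-1360, 3) (q = Add(Rational(-4, 3), -452) = Rational(-1360, 3) ≈ -453.33)
N = Rational(-14047, 684) (N = Add(Mul(Add(64, 57), Pow(-76, -1)), Mul(341, Pow(-18, -1))) = Add(Mul(121, Rational(-1, 76)), Mul(341, Rational(-1, 18))) = Add(Rational(-121, 76), Rational(-341, 18)) = Rational(-14047, 684) ≈ -20.537)
Function('Z')(k) = Add(Rational(-1360, 3), Pow(k, 2), Mul(Rational(-14047, 684), k)) (Function('Z')(k) = Add(Add(Pow(k, 2), Mul(Rational(-14047, 684), k)), Rational(-1360, 3)) = Add(Rational(-1360, 3), Pow(k, 2), Mul(Rational(-14047, 684), k)))
Pow(Pow(Add(349388, Function('Z')(-12)), Rational(1, 2)), -1) = Pow(Pow(Add(349388, Add(Rational(-1360, 3), Pow(-12, 2), Mul(Rational(-14047, 684), -12))), Rational(1, 2)), -1) = Pow(Pow(Add(349388, Add(Rational(-1360, 3), 144, Rational(14047, 57))), Rational(1, 2)), -1) = Pow(Pow(Add(349388, Rational(-1195, 19)), Rational(1, 2)), -1) = Pow(Pow(Rational(6637177, 19), Rational(1, 2)), -1) = Pow(Mul(Rational(1, 19), Pow(126106363, Rational(1, 2))), -1) = Mul(Rational(1, 6637177), Pow(126106363, Rational(1, 2)))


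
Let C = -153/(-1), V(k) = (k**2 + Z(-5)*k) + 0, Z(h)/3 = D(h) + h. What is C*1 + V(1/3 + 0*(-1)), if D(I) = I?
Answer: 1288/9 ≈ 143.11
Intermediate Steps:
Z(h) = 6*h (Z(h) = 3*(h + h) = 3*(2*h) = 6*h)
V(k) = k**2 - 30*k (V(k) = (k**2 + (6*(-5))*k) + 0 = (k**2 - 30*k) + 0 = k**2 - 30*k)
C = 153 (C = -153*(-1) = 153)
C*1 + V(1/3 + 0*(-1)) = 153*1 + (1/3 + 0*(-1))*(-30 + (1/3 + 0*(-1))) = 153 + (1/3 + 0)*(-30 + (1/3 + 0)) = 153 + (-30 + 1/3)/3 = 153 + (1/3)*(-89/3) = 153 - 89/9 = 1288/9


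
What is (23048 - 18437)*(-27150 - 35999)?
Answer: -291180039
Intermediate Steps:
(23048 - 18437)*(-27150 - 35999) = 4611*(-63149) = -291180039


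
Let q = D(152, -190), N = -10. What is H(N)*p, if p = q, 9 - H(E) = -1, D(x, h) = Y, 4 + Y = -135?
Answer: -1390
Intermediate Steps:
Y = -139 (Y = -4 - 135 = -139)
D(x, h) = -139
q = -139
H(E) = 10 (H(E) = 9 - 1*(-1) = 9 + 1 = 10)
p = -139
H(N)*p = 10*(-139) = -1390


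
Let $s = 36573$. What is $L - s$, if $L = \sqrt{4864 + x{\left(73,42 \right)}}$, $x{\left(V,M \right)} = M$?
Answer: $-36573 + \sqrt{4906} \approx -36503.0$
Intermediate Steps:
$L = \sqrt{4906}$ ($L = \sqrt{4864 + 42} = \sqrt{4906} \approx 70.043$)
$L - s = \sqrt{4906} - 36573 = -36573 + \sqrt{4906}$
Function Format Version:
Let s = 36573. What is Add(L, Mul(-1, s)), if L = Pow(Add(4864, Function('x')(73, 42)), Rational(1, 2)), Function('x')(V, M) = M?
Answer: Add(-36573, Pow(4906, Rational(1, 2))) ≈ -36503.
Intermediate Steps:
L = Pow(4906, Rational(1, 2)) (L = Pow(Add(4864, 42), Rational(1, 2)) = Pow(4906, Rational(1, 2)) ≈ 70.043)
Add(L, Mul(-1, s)) = Add(Pow(4906, Rational(1, 2)), Mul(-1, 36573)) = Add(Pow(4906, Rational(1, 2)), -36573) = Add(-36573, Pow(4906, Rational(1, 2)))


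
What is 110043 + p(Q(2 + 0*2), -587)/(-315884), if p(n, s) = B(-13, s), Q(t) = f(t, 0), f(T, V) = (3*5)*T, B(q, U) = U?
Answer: 34760823599/315884 ≈ 1.1004e+5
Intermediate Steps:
f(T, V) = 15*T
Q(t) = 15*t
p(n, s) = s
110043 + p(Q(2 + 0*2), -587)/(-315884) = 110043 - 587/(-315884) = 110043 - 587*(-1/315884) = 110043 + 587/315884 = 34760823599/315884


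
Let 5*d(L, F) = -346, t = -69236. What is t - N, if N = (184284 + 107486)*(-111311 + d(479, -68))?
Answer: 32497331718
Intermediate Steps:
d(L, F) = -346/5 (d(L, F) = (1/5)*(-346) = -346/5)
N = -32497400954 (N = (184284 + 107486)*(-111311 - 346/5) = 291770*(-556901/5) = -32497400954)
t - N = -69236 - 1*(-32497400954) = -69236 + 32497400954 = 32497331718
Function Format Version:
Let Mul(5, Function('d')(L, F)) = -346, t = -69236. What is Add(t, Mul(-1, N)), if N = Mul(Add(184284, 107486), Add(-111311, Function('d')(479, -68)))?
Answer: 32497331718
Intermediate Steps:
Function('d')(L, F) = Rational(-346, 5) (Function('d')(L, F) = Mul(Rational(1, 5), -346) = Rational(-346, 5))
N = -32497400954 (N = Mul(Add(184284, 107486), Add(-111311, Rational(-346, 5))) = Mul(291770, Rational(-556901, 5)) = -32497400954)
Add(t, Mul(-1, N)) = Add(-69236, Mul(-1, -32497400954)) = Add(-69236, 32497400954) = 32497331718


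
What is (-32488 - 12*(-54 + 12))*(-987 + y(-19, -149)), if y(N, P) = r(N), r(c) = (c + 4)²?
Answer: 24371808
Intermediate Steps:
r(c) = (4 + c)²
y(N, P) = (4 + N)²
(-32488 - 12*(-54 + 12))*(-987 + y(-19, -149)) = (-32488 - 12*(-54 + 12))*(-987 + (4 - 19)²) = (-32488 - 12*(-42))*(-987 + (-15)²) = (-32488 + 504)*(-987 + 225) = -31984*(-762) = 24371808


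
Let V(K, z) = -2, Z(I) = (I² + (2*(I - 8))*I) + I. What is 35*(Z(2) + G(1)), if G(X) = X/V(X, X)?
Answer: -1295/2 ≈ -647.50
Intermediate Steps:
Z(I) = I + I² + I*(-16 + 2*I) (Z(I) = (I² + (2*(-8 + I))*I) + I = (I² + (-16 + 2*I)*I) + I = (I² + I*(-16 + 2*I)) + I = I + I² + I*(-16 + 2*I))
G(X) = -X/2 (G(X) = X/(-2) = X*(-½) = -X/2)
35*(Z(2) + G(1)) = 35*(3*2*(-5 + 2) - ½*1) = 35*(3*2*(-3) - ½) = 35*(-18 - ½) = 35*(-37/2) = -1295/2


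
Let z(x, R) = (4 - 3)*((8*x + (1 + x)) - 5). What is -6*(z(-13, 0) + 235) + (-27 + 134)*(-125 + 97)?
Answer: -3680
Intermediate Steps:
z(x, R) = -4 + 9*x (z(x, R) = 1*((1 + 9*x) - 5) = 1*(-4 + 9*x) = -4 + 9*x)
-6*(z(-13, 0) + 235) + (-27 + 134)*(-125 + 97) = -6*((-4 + 9*(-13)) + 235) + (-27 + 134)*(-125 + 97) = -6*((-4 - 117) + 235) + 107*(-28) = -6*(-121 + 235) - 2996 = -6*114 - 2996 = -684 - 2996 = -3680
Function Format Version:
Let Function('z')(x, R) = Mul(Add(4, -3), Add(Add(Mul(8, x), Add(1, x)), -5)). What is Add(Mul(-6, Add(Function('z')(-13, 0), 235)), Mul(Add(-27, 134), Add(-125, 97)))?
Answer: -3680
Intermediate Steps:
Function('z')(x, R) = Add(-4, Mul(9, x)) (Function('z')(x, R) = Mul(1, Add(Add(1, Mul(9, x)), -5)) = Mul(1, Add(-4, Mul(9, x))) = Add(-4, Mul(9, x)))
Add(Mul(-6, Add(Function('z')(-13, 0), 235)), Mul(Add(-27, 134), Add(-125, 97))) = Add(Mul(-6, Add(Add(-4, Mul(9, -13)), 235)), Mul(Add(-27, 134), Add(-125, 97))) = Add(Mul(-6, Add(Add(-4, -117), 235)), Mul(107, -28)) = Add(Mul(-6, Add(-121, 235)), -2996) = Add(Mul(-6, 114), -2996) = Add(-684, -2996) = -3680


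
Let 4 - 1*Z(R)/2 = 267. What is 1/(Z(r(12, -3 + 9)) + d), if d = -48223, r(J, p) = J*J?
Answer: -1/48749 ≈ -2.0513e-5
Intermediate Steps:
r(J, p) = J**2
Z(R) = -526 (Z(R) = 8 - 2*267 = 8 - 534 = -526)
1/(Z(r(12, -3 + 9)) + d) = 1/(-526 - 48223) = 1/(-48749) = -1/48749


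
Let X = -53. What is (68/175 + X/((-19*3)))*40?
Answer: 105208/1995 ≈ 52.736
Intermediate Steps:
(68/175 + X/((-19*3)))*40 = (68/175 - 53/((-19*3)))*40 = (68*(1/175) - 53/(-57))*40 = (68/175 - 53*(-1/57))*40 = (68/175 + 53/57)*40 = (13151/9975)*40 = 105208/1995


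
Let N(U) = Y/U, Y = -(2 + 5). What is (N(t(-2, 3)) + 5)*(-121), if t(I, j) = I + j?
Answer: 242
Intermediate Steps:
Y = -7 (Y = -1*7 = -7)
N(U) = -7/U
(N(t(-2, 3)) + 5)*(-121) = (-7/(-2 + 3) + 5)*(-121) = (-7/1 + 5)*(-121) = (-7*1 + 5)*(-121) = (-7 + 5)*(-121) = -2*(-121) = 242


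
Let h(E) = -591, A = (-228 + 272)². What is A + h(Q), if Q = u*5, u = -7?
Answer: 1345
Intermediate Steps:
A = 1936 (A = 44² = 1936)
Q = -35 (Q = -7*5 = -35)
A + h(Q) = 1936 - 591 = 1345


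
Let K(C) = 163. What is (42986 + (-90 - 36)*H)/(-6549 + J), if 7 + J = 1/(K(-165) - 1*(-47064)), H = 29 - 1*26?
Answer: -2012248016/309620211 ≈ -6.4991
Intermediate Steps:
H = 3 (H = 29 - 26 = 3)
J = -330588/47227 (J = -7 + 1/(163 - 1*(-47064)) = -7 + 1/(163 + 47064) = -7 + 1/47227 = -330588/47227 ≈ -7.0000)
(42986 + (-90 - 36)*H)/(-6549 + J) = (42986 + (-90 - 36)*3)/(-6549 - 330588/47227) = (42986 - 126*3)/(-309620211/47227) = (42986 - 378)*(-47227/309620211) = 42608*(-47227/309620211) = -2012248016/309620211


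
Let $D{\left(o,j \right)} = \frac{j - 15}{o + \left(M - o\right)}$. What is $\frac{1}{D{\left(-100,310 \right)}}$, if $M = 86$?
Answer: $\frac{86}{295} \approx 0.29153$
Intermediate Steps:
$D{\left(o,j \right)} = - \frac{15}{86} + \frac{j}{86}$ ($D{\left(o,j \right)} = \frac{j - 15}{o - \left(-86 + o\right)} = \frac{-15 + j}{86} = \left(-15 + j\right) \frac{1}{86} = - \frac{15}{86} + \frac{j}{86}$)
$\frac{1}{D{\left(-100,310 \right)}} = \frac{1}{- \frac{15}{86} + \frac{1}{86} \cdot 310} = \frac{1}{- \frac{15}{86} + \frac{155}{43}} = \frac{1}{\frac{295}{86}} = \frac{86}{295}$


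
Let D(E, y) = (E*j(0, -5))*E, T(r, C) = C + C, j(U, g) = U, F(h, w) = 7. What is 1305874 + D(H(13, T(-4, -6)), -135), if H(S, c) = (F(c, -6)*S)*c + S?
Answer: 1305874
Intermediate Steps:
T(r, C) = 2*C
H(S, c) = S + 7*S*c (H(S, c) = (7*S)*c + S = 7*S*c + S = S + 7*S*c)
D(E, y) = 0 (D(E, y) = (E*0)*E = 0*E = 0)
1305874 + D(H(13, T(-4, -6)), -135) = 1305874 + 0 = 1305874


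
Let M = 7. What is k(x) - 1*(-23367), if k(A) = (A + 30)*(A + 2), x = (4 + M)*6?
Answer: 29895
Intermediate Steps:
x = 66 (x = (4 + 7)*6 = 11*6 = 66)
k(A) = (2 + A)*(30 + A) (k(A) = (30 + A)*(2 + A) = (2 + A)*(30 + A))
k(x) - 1*(-23367) = (60 + 66² + 32*66) - 1*(-23367) = (60 + 4356 + 2112) + 23367 = 6528 + 23367 = 29895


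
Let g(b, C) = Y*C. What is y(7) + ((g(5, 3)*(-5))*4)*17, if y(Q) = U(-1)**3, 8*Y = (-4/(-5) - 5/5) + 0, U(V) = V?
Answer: 49/2 ≈ 24.500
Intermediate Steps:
Y = -1/40 (Y = ((-4/(-5) - 5/5) + 0)/8 = ((-4*(-1/5) - 5*1/5) + 0)/8 = ((4/5 - 1) + 0)/8 = (-1/5 + 0)/8 = (1/8)*(-1/5) = -1/40 ≈ -0.025000)
g(b, C) = -C/40
y(Q) = -1 (y(Q) = (-1)**3 = -1)
y(7) + ((g(5, 3)*(-5))*4)*17 = -1 + ((-1/40*3*(-5))*4)*17 = -1 + (-3/40*(-5)*4)*17 = -1 + ((3/8)*4)*17 = -1 + (3/2)*17 = -1 + 51/2 = 49/2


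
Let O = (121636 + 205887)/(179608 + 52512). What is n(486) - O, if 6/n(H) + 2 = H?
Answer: -5611729/4012360 ≈ -1.3986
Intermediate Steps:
n(H) = 6/(-2 + H)
O = 46789/33160 (O = 327523/232120 = 327523*(1/232120) = 46789/33160 ≈ 1.4110)
n(486) - O = 6/(-2 + 486) - 1*46789/33160 = 6/484 - 46789/33160 = 6*(1/484) - 46789/33160 = 3/242 - 46789/33160 = -5611729/4012360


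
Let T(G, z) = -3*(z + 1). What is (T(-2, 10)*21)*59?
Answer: -40887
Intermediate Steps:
T(G, z) = -3 - 3*z (T(G, z) = -3*(1 + z) = -3 - 3*z)
(T(-2, 10)*21)*59 = ((-3 - 3*10)*21)*59 = ((-3 - 30)*21)*59 = -33*21*59 = -693*59 = -40887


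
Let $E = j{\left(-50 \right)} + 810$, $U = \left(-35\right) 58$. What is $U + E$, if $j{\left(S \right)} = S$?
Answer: $-1270$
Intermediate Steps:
$U = -2030$
$E = 760$ ($E = -50 + 810 = 760$)
$U + E = -2030 + 760 = -1270$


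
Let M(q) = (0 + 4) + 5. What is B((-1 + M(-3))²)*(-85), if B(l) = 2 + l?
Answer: -5610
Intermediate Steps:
M(q) = 9 (M(q) = 4 + 5 = 9)
B((-1 + M(-3))²)*(-85) = (2 + (-1 + 9)²)*(-85) = (2 + 8²)*(-85) = (2 + 64)*(-85) = 66*(-85) = -5610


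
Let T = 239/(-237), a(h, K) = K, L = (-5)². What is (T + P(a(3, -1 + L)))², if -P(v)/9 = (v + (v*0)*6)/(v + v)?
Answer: 6817321/224676 ≈ 30.343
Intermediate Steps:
L = 25
P(v) = -9/2 (P(v) = -9*(v + (v*0)*6)/(v + v) = -9*(v + 0*6)/(2*v) = -9*(v + 0)*1/(2*v) = -9*v*1/(2*v) = -9*½ = -9/2)
T = -239/237 (T = 239*(-1/237) = -239/237 ≈ -1.0084)
(T + P(a(3, -1 + L)))² = (-239/237 - 9/2)² = (-2611/474)² = 6817321/224676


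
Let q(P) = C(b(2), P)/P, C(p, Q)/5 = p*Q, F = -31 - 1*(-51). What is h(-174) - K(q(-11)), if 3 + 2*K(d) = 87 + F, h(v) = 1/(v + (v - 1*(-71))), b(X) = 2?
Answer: -14405/277 ≈ -52.004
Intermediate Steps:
F = 20 (F = -31 + 51 = 20)
h(v) = 1/(71 + 2*v) (h(v) = 1/(v + (v + 71)) = 1/(v + (71 + v)) = 1/(71 + 2*v))
C(p, Q) = 5*Q*p (C(p, Q) = 5*(p*Q) = 5*(Q*p) = 5*Q*p)
q(P) = 10 (q(P) = (5*P*2)/P = (10*P)/P = 10)
K(d) = 52 (K(d) = -3/2 + (87 + 20)/2 = -3/2 + (½)*107 = -3/2 + 107/2 = 52)
h(-174) - K(q(-11)) = 1/(71 + 2*(-174)) - 1*52 = 1/(71 - 348) - 52 = 1/(-277) - 52 = -1/277 - 52 = -14405/277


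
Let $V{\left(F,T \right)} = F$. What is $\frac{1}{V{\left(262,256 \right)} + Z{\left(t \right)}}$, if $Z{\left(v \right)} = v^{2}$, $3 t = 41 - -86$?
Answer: $\frac{9}{18487} \approx 0.00048683$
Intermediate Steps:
$t = \frac{127}{3}$ ($t = \frac{41 - -86}{3} = \frac{41 + 86}{3} = \frac{1}{3} \cdot 127 = \frac{127}{3} \approx 42.333$)
$\frac{1}{V{\left(262,256 \right)} + Z{\left(t \right)}} = \frac{1}{262 + \left(\frac{127}{3}\right)^{2}} = \frac{1}{262 + \frac{16129}{9}} = \frac{1}{\frac{18487}{9}} = \frac{9}{18487}$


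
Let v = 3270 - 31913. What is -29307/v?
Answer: 29307/28643 ≈ 1.0232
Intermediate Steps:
v = -28643
-29307/v = -29307/(-28643) = -29307*(-1/28643) = 29307/28643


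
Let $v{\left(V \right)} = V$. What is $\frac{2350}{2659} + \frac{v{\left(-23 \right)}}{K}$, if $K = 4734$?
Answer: $\frac{11063743}{12587706} \approx 0.87893$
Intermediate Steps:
$\frac{2350}{2659} + \frac{v{\left(-23 \right)}}{K} = \frac{2350}{2659} - \frac{23}{4734} = \frac{11063743}{12587706}$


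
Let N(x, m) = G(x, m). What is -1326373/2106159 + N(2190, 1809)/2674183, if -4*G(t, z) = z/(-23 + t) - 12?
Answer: -2795003100475637/4438216619360436 ≈ -0.62976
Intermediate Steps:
G(t, z) = 3 - z/(4*(-23 + t)) (G(t, z) = -(z/(-23 + t) - 12)/4 = -(-12 + z/(-23 + t))/4 = 3 - z/(4*(-23 + t)))
N(x, m) = (-276 - m + 12*x)/(4*(-23 + x))
-1326373/2106159 + N(2190, 1809)/2674183 = -1326373/2106159 + ((-276 - 1*1809 + 12*2190)/(4*(-23 + 2190)))/2674183 = -1326373*1/2106159 + ((¼)*(-276 - 1809 + 26280)/2167)*(1/2674183) = -1326373/2106159 + ((¼)*(1/2167)*24195)*(1/2674183) = -1326373/2106159 + (24195/8668)*(1/2674183) = -1326373/2106159 + 24195/23179818244 = -2795003100475637/4438216619360436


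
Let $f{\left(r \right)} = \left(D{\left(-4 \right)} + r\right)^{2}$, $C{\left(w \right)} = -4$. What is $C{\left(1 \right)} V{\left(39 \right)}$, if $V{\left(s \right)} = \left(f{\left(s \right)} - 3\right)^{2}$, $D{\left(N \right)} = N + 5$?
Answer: $-10201636$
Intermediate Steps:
$D{\left(N \right)} = 5 + N$
$f{\left(r \right)} = \left(1 + r\right)^{2}$ ($f{\left(r \right)} = \left(\left(5 - 4\right) + r\right)^{2} = \left(1 + r\right)^{2}$)
$V{\left(s \right)} = \left(-3 + \left(1 + s\right)^{2}\right)^{2}$ ($V{\left(s \right)} = \left(\left(1 + s\right)^{2} - 3\right)^{2} = \left(-3 + \left(1 + s\right)^{2}\right)^{2}$)
$C{\left(1 \right)} V{\left(39 \right)} = - 4 \left(-3 + \left(1 + 39\right)^{2}\right)^{2} = - 4 \left(-3 + 40^{2}\right)^{2} = - 4 \left(-3 + 1600\right)^{2} = - 4 \cdot 1597^{2} = \left(-4\right) 2550409 = -10201636$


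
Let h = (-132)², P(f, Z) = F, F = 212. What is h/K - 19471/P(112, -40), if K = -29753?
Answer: -583014551/6307636 ≈ -92.430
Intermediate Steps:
P(f, Z) = 212
h = 17424
h/K - 19471/P(112, -40) = 17424/(-29753) - 19471/212 = 17424*(-1/29753) - 19471*1/212 = -17424/29753 - 19471/212 = -583014551/6307636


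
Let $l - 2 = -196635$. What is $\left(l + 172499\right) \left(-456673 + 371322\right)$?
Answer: $2059861034$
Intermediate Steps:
$l = -196633$ ($l = 2 - 196635 = -196633$)
$\left(l + 172499\right) \left(-456673 + 371322\right) = \left(-196633 + 172499\right) \left(-456673 + 371322\right) = \left(-24134\right) \left(-85351\right) = 2059861034$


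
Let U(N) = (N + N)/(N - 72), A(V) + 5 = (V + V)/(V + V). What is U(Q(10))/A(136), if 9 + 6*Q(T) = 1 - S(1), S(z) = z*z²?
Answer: -1/98 ≈ -0.010204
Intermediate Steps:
S(z) = z³
Q(T) = -3/2 (Q(T) = -3/2 + (1 - 1*1³)/6 = -3/2 + (1 - 1*1)/6 = -3/2 + (1 - 1)/6 = -3/2 + (⅙)*0 = -3/2 + 0 = -3/2)
A(V) = -4 (A(V) = -5 + (V + V)/(V + V) = -5 + (2*V)/((2*V)) = -5 + (2*V)*(1/(2*V)) = -5 + 1 = -4)
U(N) = 2*N/(-72 + N) (U(N) = (2*N)/(-72 + N) = 2*N/(-72 + N))
U(Q(10))/A(136) = (2*(-3/2)/(-72 - 3/2))/(-4) = (2*(-3/2)/(-147/2))*(-¼) = (2*(-3/2)*(-2/147))*(-¼) = (2/49)*(-¼) = -1/98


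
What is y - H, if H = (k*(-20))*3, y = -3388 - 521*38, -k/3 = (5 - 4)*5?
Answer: -24086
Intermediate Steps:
k = -15 (k = -3*(5 - 4)*5 = -3*5 = -15)
y = -23186 (y = -3388 - 1*19798 = -3388 - 19798 = -23186)
H = 900 (H = -15*(-20)*3 = 300*3 = 900)
y - H = -23186 - 1*900 = -23186 - 900 = -24086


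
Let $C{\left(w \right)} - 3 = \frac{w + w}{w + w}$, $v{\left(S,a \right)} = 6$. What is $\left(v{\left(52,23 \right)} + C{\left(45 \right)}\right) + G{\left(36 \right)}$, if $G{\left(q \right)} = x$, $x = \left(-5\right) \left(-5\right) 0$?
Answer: $10$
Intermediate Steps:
$C{\left(w \right)} = 4$ ($C{\left(w \right)} = 3 + \frac{w + w}{w + w} = 3 + \frac{2 w}{2 w} = 3 + 2 w \frac{1}{2 w} = 3 + 1 = 4$)
$x = 0$ ($x = 25 \cdot 0 = 0$)
$G{\left(q \right)} = 0$
$\left(v{\left(52,23 \right)} + C{\left(45 \right)}\right) + G{\left(36 \right)} = \left(6 + 4\right) + 0 = 10 + 0 = 10$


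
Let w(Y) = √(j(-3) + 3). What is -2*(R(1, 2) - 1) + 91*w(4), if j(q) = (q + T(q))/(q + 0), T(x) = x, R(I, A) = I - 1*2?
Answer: 4 + 91*√5 ≈ 207.48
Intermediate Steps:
R(I, A) = -2 + I (R(I, A) = I - 2 = -2 + I)
j(q) = 2 (j(q) = (q + q)/(q + 0) = (2*q)/q = 2)
w(Y) = √5 (w(Y) = √(2 + 3) = √5)
-2*(R(1, 2) - 1) + 91*w(4) = -2*((-2 + 1) - 1) + 91*√5 = -2*(-1 - 1) + 91*√5 = -2*(-2) + 91*√5 = 4 + 91*√5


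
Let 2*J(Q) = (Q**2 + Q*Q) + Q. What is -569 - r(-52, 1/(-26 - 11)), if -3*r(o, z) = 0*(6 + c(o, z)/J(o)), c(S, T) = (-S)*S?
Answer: -569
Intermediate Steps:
c(S, T) = -S**2
J(Q) = Q**2 + Q/2 (J(Q) = ((Q**2 + Q*Q) + Q)/2 = ((Q**2 + Q**2) + Q)/2 = (2*Q**2 + Q)/2 = (Q + 2*Q**2)/2 = Q**2 + Q/2)
r(o, z) = 0 (r(o, z) = -0*(6 + (-o**2)/((o*(1/2 + o)))) = -0*(6 + (-o**2)*(1/(o*(1/2 + o)))) = -0*(6 - o/(1/2 + o)) = -1/3*0 = 0)
-569 - r(-52, 1/(-26 - 11)) = -569 - 1*0 = -569 + 0 = -569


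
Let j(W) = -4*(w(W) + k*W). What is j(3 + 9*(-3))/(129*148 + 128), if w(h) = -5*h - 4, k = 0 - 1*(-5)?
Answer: 4/4805 ≈ 0.00083247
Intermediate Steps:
k = 5 (k = 0 + 5 = 5)
w(h) = -4 - 5*h
j(W) = 16 (j(W) = -4*((-4 - 5*W) + 5*W) = -4*(-4) = 16)
j(3 + 9*(-3))/(129*148 + 128) = 16/(129*148 + 128) = 16/(19092 + 128) = 16/19220 = 16*(1/19220) = 4/4805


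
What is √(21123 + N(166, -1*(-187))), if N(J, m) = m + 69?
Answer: √21379 ≈ 146.22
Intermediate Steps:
N(J, m) = 69 + m
√(21123 + N(166, -1*(-187))) = √(21123 + (69 - 1*(-187))) = √(21123 + (69 + 187)) = √(21123 + 256) = √21379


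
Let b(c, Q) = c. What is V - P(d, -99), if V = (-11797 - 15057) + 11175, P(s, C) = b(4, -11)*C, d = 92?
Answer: -15283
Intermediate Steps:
P(s, C) = 4*C
V = -15679 (V = -26854 + 11175 = -15679)
V - P(d, -99) = -15679 - 4*(-99) = -15679 - 1*(-396) = -15679 + 396 = -15283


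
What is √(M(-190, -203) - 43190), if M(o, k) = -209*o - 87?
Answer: I*√3567 ≈ 59.724*I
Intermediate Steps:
M(o, k) = -87 - 209*o
√(M(-190, -203) - 43190) = √((-87 - 209*(-190)) - 43190) = √((-87 + 39710) - 43190) = √(39623 - 43190) = √(-3567) = I*√3567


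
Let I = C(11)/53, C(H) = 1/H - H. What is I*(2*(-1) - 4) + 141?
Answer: 82923/583 ≈ 142.23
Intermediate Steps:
I = -120/583 (I = (1/11 - 1*11)/53 = (1/11 - 11)*(1/53) = -120/11*1/53 = -120/583 ≈ -0.20583)
I*(2*(-1) - 4) + 141 = -120*(2*(-1) - 4)/583 + 141 = -120*(-2 - 4)/583 + 141 = -120/583*(-6) + 141 = 720/583 + 141 = 82923/583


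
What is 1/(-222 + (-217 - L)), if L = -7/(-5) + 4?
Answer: -5/2222 ≈ -0.0022502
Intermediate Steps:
L = 27/5 (L = -7*(-⅕) + 4 = 7/5 + 4 = 27/5 ≈ 5.4000)
1/(-222 + (-217 - L)) = 1/(-222 + (-217 - 1*27/5)) = 1/(-222 + (-217 - 27/5)) = 1/(-222 - 1112/5) = 1/(-2222/5) = -5/2222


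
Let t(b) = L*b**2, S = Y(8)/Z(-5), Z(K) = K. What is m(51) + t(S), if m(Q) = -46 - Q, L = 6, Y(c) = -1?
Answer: -2419/25 ≈ -96.760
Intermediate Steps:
S = 1/5 (S = -1/(-5) = -1*(-1/5) = 1/5 ≈ 0.20000)
t(b) = 6*b**2
m(51) + t(S) = (-46 - 1*51) + 6*(1/5)**2 = (-46 - 51) + 6*(1/25) = -97 + 6/25 = -2419/25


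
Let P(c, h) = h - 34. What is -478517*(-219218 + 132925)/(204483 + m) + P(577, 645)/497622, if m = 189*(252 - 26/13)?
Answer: 6849379977013015/41755959642 ≈ 1.6403e+5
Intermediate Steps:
P(c, h) = -34 + h
m = 47250 (m = 189*(252 - 26*1/13) = 189*(252 - 2) = 189*250 = 47250)
-478517*(-219218 + 132925)/(204483 + m) + P(577, 645)/497622 = -478517*(-219218 + 132925)/(204483 + 47250) + (-34 + 645)/497622 = -478517/(251733/(-86293)) + 611*(1/497622) = -478517/(251733*(-1/86293)) + 611/497622 = -478517/(-251733/86293) + 611/497622 = -478517*(-86293/251733) + 611/497622 = 41292667481/251733 + 611/497622 = 6849379977013015/41755959642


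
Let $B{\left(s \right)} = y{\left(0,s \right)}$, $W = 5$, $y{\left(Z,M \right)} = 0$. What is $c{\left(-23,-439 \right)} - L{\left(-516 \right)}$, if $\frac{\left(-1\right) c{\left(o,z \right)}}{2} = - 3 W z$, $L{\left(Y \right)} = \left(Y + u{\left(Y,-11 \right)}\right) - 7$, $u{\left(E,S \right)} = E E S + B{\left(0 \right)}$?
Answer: $2916169$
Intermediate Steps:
$B{\left(s \right)} = 0$
$u{\left(E,S \right)} = S E^{2}$ ($u{\left(E,S \right)} = E E S + 0 = E^{2} S + 0 = S E^{2} + 0 = S E^{2}$)
$L{\left(Y \right)} = -7 + Y - 11 Y^{2}$ ($L{\left(Y \right)} = \left(Y - 11 Y^{2}\right) - 7 = -7 + Y - 11 Y^{2}$)
$c{\left(o,z \right)} = 30 z$ ($c{\left(o,z \right)} = - 2 \left(-3\right) 5 z = - 2 \left(- 15 z\right) = 30 z$)
$c{\left(-23,-439 \right)} - L{\left(-516 \right)} = 30 \left(-439\right) - \left(-7 - 516 - 11 \left(-516\right)^{2}\right) = -13170 - \left(-7 - 516 - 2928816\right) = -13170 - -2929339 = -13170 + 2929339 = 2916169$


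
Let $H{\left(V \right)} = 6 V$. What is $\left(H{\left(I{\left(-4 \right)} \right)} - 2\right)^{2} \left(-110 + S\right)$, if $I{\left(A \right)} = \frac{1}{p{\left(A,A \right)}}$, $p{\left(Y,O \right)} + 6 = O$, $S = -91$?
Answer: $- \frac{33969}{25} \approx -1358.8$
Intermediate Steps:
$p{\left(Y,O \right)} = -6 + O$
$I{\left(A \right)} = \frac{1}{-6 + A}$
$\left(H{\left(I{\left(-4 \right)} \right)} - 2\right)^{2} \left(-110 + S\right) = \left(\frac{6}{-6 - 4} - 2\right)^{2} \left(-110 - 91\right) = \left(\frac{6}{-10} - 2\right)^{2} \left(-201\right) = \left(6 \left(- \frac{1}{10}\right) - 2\right)^{2} \left(-201\right) = \left(- \frac{3}{5} - 2\right)^{2} \left(-201\right) = \left(- \frac{13}{5}\right)^{2} \left(-201\right) = \frac{169}{25} \left(-201\right) = - \frac{33969}{25}$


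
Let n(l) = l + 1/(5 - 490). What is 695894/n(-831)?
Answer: -168754295/201518 ≈ -837.42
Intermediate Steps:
n(l) = -1/485 + l (n(l) = l + 1/(-485) = l - 1/485 = -1/485 + l)
695894/n(-831) = 695894/(-1/485 - 831) = 695894/(-403036/485) = 695894*(-485/403036) = -168754295/201518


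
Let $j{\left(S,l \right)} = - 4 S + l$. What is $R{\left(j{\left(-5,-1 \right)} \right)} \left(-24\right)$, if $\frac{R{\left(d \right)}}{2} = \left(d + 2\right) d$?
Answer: $-19152$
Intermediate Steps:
$j{\left(S,l \right)} = l - 4 S$
$R{\left(d \right)} = 2 d \left(2 + d\right)$ ($R{\left(d \right)} = 2 \left(d + 2\right) d = 2 \left(2 + d\right) d = 2 d \left(2 + d\right)$)
$R{\left(j{\left(-5,-1 \right)} \right)} \left(-24\right) = 2 \left(-1 - -20\right) \left(2 - -19\right) \left(-24\right) = 2 \left(-1 + 20\right) \left(2 + \left(-1 + 20\right)\right) \left(-24\right) = 2 \cdot 19 \left(2 + 19\right) \left(-24\right) = 2 \cdot 19 \cdot 21 \left(-24\right) = 798 \left(-24\right) = -19152$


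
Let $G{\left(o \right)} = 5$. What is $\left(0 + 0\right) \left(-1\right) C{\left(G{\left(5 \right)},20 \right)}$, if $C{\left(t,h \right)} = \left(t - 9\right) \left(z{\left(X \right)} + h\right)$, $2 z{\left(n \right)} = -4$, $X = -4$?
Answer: $0$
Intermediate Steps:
$z{\left(n \right)} = -2$ ($z{\left(n \right)} = \frac{1}{2} \left(-4\right) = -2$)
$C{\left(t,h \right)} = \left(-9 + t\right) \left(-2 + h\right)$ ($C{\left(t,h \right)} = \left(t - 9\right) \left(-2 + h\right) = \left(-9 + t\right) \left(-2 + h\right)$)
$\left(0 + 0\right) \left(-1\right) C{\left(G{\left(5 \right)},20 \right)} = \left(0 + 0\right) \left(-1\right) \left(18 - 180 - 10 + 20 \cdot 5\right) = 0 \left(-1\right) \left(18 - 180 - 10 + 100\right) = 0 \left(-72\right) = 0$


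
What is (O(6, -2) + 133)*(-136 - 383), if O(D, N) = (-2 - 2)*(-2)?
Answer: -73179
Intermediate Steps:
O(D, N) = 8 (O(D, N) = -4*(-2) = 8)
(O(6, -2) + 133)*(-136 - 383) = (8 + 133)*(-136 - 383) = 141*(-519) = -73179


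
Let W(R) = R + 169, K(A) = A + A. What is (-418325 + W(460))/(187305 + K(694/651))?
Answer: -271920096/121936943 ≈ -2.2300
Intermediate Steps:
K(A) = 2*A
W(R) = 169 + R
(-418325 + W(460))/(187305 + K(694/651)) = (-418325 + (169 + 460))/(187305 + 2*(694/651)) = (-418325 + 629)/(187305 + 2*(694*(1/651))) = -417696/(187305 + 2*(694/651)) = -417696/(187305 + 1388/651) = -417696/121936943/651 = -417696*651/121936943 = -271920096/121936943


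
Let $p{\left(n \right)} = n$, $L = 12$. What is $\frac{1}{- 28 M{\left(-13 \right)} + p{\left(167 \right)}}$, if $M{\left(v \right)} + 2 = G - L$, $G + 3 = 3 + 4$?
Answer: $\frac{1}{447} \approx 0.0022371$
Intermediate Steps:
$G = 4$ ($G = -3 + \left(3 + 4\right) = -3 + 7 = 4$)
$M{\left(v \right)} = -10$ ($M{\left(v \right)} = -2 + \left(4 - 12\right) = -2 - 8 = -10$)
$\frac{1}{- 28 M{\left(-13 \right)} + p{\left(167 \right)}} = \frac{1}{\left(-28\right) \left(-10\right) + 167} = \frac{1}{280 + 167} = \frac{1}{447}$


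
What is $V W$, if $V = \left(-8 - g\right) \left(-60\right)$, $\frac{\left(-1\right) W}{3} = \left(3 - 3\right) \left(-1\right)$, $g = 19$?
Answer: $0$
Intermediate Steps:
$W = 0$ ($W = - 3 \left(3 - 3\right) \left(-1\right) = - 3 \cdot 0 \left(-1\right) = \left(-3\right) 0 = 0$)
$V = 1620$ ($V = \left(-8 - 19\right) \left(-60\right) = \left(-27\right) \left(-60\right) = 1620$)
$V W = 1620 \cdot 0 = 0$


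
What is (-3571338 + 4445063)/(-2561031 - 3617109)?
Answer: -174745/1235628 ≈ -0.14142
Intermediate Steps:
(-3571338 + 4445063)/(-2561031 - 3617109) = 873725/(-6178140) = 873725*(-1/6178140) = -174745/1235628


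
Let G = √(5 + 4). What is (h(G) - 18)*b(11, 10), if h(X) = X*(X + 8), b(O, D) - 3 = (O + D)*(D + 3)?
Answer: 4140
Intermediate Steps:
b(O, D) = 3 + (3 + D)*(D + O) (b(O, D) = 3 + (O + D)*(D + 3) = 3 + (D + O)*(3 + D) = 3 + (3 + D)*(D + O))
G = 3 (G = √9 = 3)
h(X) = X*(8 + X)
(h(G) - 18)*b(11, 10) = (3*(8 + 3) - 18)*(3 + 10² + 3*10 + 3*11 + 10*11) = (3*11 - 18)*(3 + 100 + 30 + 33 + 110) = (33 - 18)*276 = 15*276 = 4140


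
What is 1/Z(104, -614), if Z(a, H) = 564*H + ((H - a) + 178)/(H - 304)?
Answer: -17/5887022 ≈ -2.8877e-6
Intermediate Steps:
Z(a, H) = 564*H + (178 + H - a)/(-304 + H)
1/Z(104, -614) = 1/((178 - 1*104 - 171455*(-614) + 564*(-614)**2)/(-304 - 614)) = 1/((178 - 104 + 105273370 + 564*376996)/(-918)) = 1/(-(178 - 104 + 105273370 + 212625744)/918) = 1/(-1/918*317899188) = 1/(-5887022/17) = -17/5887022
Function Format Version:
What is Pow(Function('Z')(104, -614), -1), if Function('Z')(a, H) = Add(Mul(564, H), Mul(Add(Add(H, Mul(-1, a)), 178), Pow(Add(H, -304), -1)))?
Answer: Rational(-17, 5887022) ≈ -2.8877e-6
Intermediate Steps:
Function('Z')(a, H) = Add(Mul(564, H), Mul(Pow(Add(-304, H), -1), Add(178, H, Mul(-1, a)))) (Function('Z')(a, H) = Add(Mul(564, H), Mul(Add(178, H, Mul(-1, a)), Pow(Add(-304, H), -1))) = Add(Mul(564, H), Mul(Pow(Add(-304, H), -1), Add(178, H, Mul(-1, a)))))
Pow(Function('Z')(104, -614), -1) = Pow(Mul(Pow(Add(-304, -614), -1), Add(178, Mul(-1, 104), Mul(-171455, -614), Mul(564, Pow(-614, 2)))), -1) = Pow(Mul(Pow(-918, -1), Add(178, -104, 105273370, Mul(564, 376996))), -1) = Pow(Mul(Rational(-1, 918), Add(178, -104, 105273370, 212625744)), -1) = Pow(Mul(Rational(-1, 918), 317899188), -1) = Pow(Rational(-5887022, 17), -1) = Rational(-17, 5887022)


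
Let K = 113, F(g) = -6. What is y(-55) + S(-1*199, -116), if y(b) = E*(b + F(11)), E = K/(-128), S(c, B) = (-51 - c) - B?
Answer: 40685/128 ≈ 317.85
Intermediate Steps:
S(c, B) = -51 - B - c
E = -113/128 (E = 113/(-128) = 113*(-1/128) = -113/128 ≈ -0.88281)
y(b) = 339/64 - 113*b/128 (y(b) = -113*(b - 6)/128 = -113*(-6 + b)/128 = 339/64 - 113*b/128)
y(-55) + S(-1*199, -116) = (339/64 - 113/128*(-55)) + (-51 - 1*(-116) - (-1)*199) = (339/64 + 6215/128) + (-51 + 116 - 1*(-199)) = 6893/128 + (-51 + 116 + 199) = 6893/128 + 264 = 40685/128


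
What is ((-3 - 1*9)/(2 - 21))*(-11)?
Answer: -132/19 ≈ -6.9474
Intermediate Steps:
((-3 - 1*9)/(2 - 21))*(-11) = ((-3 - 9)/(-19))*(-11) = -12*(-1/19)*(-11) = (12/19)*(-11) = -132/19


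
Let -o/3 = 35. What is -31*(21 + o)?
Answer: 2604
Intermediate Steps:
o = -105 (o = -3*35 = -105)
-31*(21 + o) = -31*(21 - 105) = -31*(-84) = 2604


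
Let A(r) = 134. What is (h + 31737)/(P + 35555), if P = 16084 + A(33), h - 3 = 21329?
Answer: 53069/51773 ≈ 1.0250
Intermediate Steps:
h = 21332 (h = 3 + 21329 = 21332)
P = 16218 (P = 16084 + 134 = 16218)
(h + 31737)/(P + 35555) = (21332 + 31737)/(16218 + 35555) = 53069/51773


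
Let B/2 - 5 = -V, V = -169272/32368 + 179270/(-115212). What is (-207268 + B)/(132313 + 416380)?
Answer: -12075815573720/31971501061017 ≈ -0.37771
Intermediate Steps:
V = -395387141/58268469 (V = -169272*1/32368 + 179270*(-1/115212) = -21159/4046 - 89635/57606 = -395387141/58268469 ≈ -6.7856)
B = 1373458972/58268469 (B = 10 + 2*(-1*(-395387141/58268469)) = 10 + 2*(395387141/58268469) = 10 + 790774282/58268469 = 1373458972/58268469 ≈ 23.571)
(-207268 + B)/(132313 + 416380) = (-207268 + 1373458972/58268469)/(132313 + 416380) = -12075815573720/58268469/548693 = -12075815573720/58268469*1/548693 = -12075815573720/31971501061017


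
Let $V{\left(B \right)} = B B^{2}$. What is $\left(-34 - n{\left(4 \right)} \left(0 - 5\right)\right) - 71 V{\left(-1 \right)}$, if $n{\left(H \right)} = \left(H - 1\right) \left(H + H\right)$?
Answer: $157$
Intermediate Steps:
$n{\left(H \right)} = 2 H \left(-1 + H\right)$ ($n{\left(H \right)} = \left(-1 + H\right) 2 H = 2 H \left(-1 + H\right)$)
$V{\left(B \right)} = B^{3}$
$\left(-34 - n{\left(4 \right)} \left(0 - 5\right)\right) - 71 V{\left(-1 \right)} = \left(-34 - 2 \cdot 4 \left(-1 + 4\right) \left(0 - 5\right)\right) - 71 \left(-1\right)^{3} = \left(-34 - 2 \cdot 4 \cdot 3 \left(-5\right)\right) - -71 = \left(-34 - 24 \left(-5\right)\right) + 71 = \left(-34 - -120\right) + 71 = \left(-34 + 120\right) + 71 = 86 + 71 = 157$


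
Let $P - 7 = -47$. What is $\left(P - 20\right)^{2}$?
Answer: $3600$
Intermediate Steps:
$P = -40$ ($P = 7 - 47 = -40$)
$\left(P - 20\right)^{2} = \left(-40 - 20\right)^{2} = \left(-60\right)^{2} = 3600$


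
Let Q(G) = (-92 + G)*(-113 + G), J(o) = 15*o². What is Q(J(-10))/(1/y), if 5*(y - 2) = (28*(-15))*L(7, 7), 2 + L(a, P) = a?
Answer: -816310528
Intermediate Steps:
L(a, P) = -2 + a
Q(G) = (-113 + G)*(-92 + G)
y = -418 (y = 2 + ((28*(-15))*(-2 + 7))/5 = 2 + (-420*5)/5 = 2 + (⅕)*(-2100) = 2 - 420 = -418)
Q(J(-10))/(1/y) = (10396 + (15*(-10)²)² - 3075*(-10)²)/(1/(-418)) = (10396 + (15*100)² - 3075*100)/(-1/418) = (10396 + 1500² - 205*1500)*(-418) = (10396 + 2250000 - 307500)*(-418) = 1952896*(-418) = -816310528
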